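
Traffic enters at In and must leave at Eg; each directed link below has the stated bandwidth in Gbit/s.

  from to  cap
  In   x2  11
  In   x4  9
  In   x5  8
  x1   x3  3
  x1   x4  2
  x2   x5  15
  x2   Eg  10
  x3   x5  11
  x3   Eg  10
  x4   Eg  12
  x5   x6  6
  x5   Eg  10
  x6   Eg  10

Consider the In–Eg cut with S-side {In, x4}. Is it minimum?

Given cut capacity: 11 + 8 + 12 = 31.
Augment In→x2→Eg: bottleneck 10, flow now 10.
Augment In→x4→Eg: bottleneck 9, flow now 19.
Augment In→x5→Eg: bottleneck 8, flow now 27.
Augment In→x2→x5→Eg: bottleneck 1, flow now 28.
No augmenting path remains; maximum flow = 28.
In the residual graph, reachable from In: {In}.
Min-cut edges: In→x2 (11), In→x4 (9), In→x5 (8); capacity 11 + 9 + 8 = 28.
Cut capacity 31 exceeds the max flow 28, so it is not minimum.

No — its capacity is 31, but the minimum cut has capacity 28.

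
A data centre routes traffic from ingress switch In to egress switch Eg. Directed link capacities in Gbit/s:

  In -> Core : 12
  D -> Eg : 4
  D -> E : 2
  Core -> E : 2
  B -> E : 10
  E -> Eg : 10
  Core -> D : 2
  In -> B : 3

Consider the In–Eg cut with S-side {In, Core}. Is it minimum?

Given cut capacity: 3 + 2 + 2 = 7.
Augment In→Core→D→Eg: bottleneck 2, flow now 2.
Augment In→Core→E→Eg: bottleneck 2, flow now 4.
Augment In→B→E→Eg: bottleneck 3, flow now 7.
No augmenting path remains; maximum flow = 7.
Cut capacity 7 equals the max flow, so it is a minimum cut.

Yes — it is a minimum cut (capacity 7).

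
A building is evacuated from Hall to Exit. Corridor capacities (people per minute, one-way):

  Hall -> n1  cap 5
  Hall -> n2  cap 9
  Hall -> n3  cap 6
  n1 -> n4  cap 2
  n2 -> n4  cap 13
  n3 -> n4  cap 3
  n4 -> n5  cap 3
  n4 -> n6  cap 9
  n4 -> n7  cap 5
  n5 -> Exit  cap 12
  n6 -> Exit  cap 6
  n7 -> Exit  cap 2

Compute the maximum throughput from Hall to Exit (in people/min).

Augment Hall→n1→n4→n5→Exit: bottleneck 2, flow now 2.
Augment Hall→n2→n4→n5→Exit: bottleneck 1, flow now 3.
Augment Hall→n2→n4→n6→Exit: bottleneck 6, flow now 9.
Augment Hall→n2→n4→n7→Exit: bottleneck 2, flow now 11.
No augmenting path remains; maximum flow = 11.
In the residual graph, reachable from Hall: {Hall, n1, n2, n3, n4, n6, n7}.
Min-cut edges: n4→n5 (3), n6→Exit (6), n7→Exit (2); capacity 3 + 6 + 2 = 11.
This cut is saturated, so no flow can exceed 11.

11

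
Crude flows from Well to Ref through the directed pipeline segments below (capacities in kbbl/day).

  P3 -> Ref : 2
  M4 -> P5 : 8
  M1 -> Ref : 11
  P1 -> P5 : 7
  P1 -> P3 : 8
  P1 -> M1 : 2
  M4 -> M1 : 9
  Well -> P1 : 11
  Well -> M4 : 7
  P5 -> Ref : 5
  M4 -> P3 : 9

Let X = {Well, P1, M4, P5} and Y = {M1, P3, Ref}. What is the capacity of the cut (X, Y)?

33

Edges leaving {Well, P1, M4, P5}: P1→M1 (2), P1→P3 (8), M4→M1 (9), M4→P3 (9), P5→Ref (5).
Cut capacity = 2 + 8 + 9 + 9 + 5 = 33.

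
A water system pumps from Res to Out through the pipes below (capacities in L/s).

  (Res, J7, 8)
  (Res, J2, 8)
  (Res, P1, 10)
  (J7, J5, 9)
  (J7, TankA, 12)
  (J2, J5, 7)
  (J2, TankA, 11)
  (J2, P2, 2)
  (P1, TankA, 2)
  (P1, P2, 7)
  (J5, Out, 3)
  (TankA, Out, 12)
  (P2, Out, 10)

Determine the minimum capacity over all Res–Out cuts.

Augment Res→J7→J5→Out: bottleneck 3, flow now 3.
Augment Res→J7→TankA→Out: bottleneck 5, flow now 8.
Augment Res→J2→TankA→Out: bottleneck 7, flow now 15.
Augment Res→J2→P2→Out: bottleneck 1, flow now 16.
Augment Res→P1→P2→Out: bottleneck 7, flow now 23.
Augment Res→P1→TankA→J2→P2→Out: bottleneck 1, flow now 24. (uses reverse residual edge)
No augmenting path remains; maximum flow = 24.
By max-flow min-cut, the minimum cut capacity equals the max flow.
In the residual graph, reachable from Res: {Res, J7, J2, P1, J5, TankA}.
Min-cut edges: J2→P2 (2), P1→P2 (7), J5→Out (3), TankA→Out (12); capacity 2 + 7 + 3 + 12 = 24.

24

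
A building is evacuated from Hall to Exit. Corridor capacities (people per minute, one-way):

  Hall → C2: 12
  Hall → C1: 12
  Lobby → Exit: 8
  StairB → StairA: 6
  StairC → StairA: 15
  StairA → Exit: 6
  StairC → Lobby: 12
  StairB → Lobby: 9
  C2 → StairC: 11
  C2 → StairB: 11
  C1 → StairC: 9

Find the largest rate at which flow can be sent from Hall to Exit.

Augment Hall→C2→StairB→Lobby→Exit: bottleneck 8, flow now 8.
Augment Hall→C2→StairB→StairA→Exit: bottleneck 3, flow now 11.
Augment Hall→C2→StairC→StairA→Exit: bottleneck 1, flow now 12.
Augment Hall→C1→StairC→StairA→Exit: bottleneck 2, flow now 14.
No augmenting path remains; maximum flow = 14.
In the residual graph, reachable from Hall: {Hall, C2, C1, StairB, StairC, Lobby, StairA}.
Min-cut edges: Lobby→Exit (8), StairA→Exit (6); capacity 8 + 6 = 14.
This cut is saturated, so no flow can exceed 14.

14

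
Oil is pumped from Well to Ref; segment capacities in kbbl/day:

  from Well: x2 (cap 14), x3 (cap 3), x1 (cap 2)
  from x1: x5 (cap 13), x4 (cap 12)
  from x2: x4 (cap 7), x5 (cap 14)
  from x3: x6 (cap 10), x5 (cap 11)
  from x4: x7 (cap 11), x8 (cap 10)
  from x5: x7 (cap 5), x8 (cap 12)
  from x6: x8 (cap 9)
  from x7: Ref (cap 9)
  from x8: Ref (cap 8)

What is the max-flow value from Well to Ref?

17

Augment Well→x1→x4→x7→Ref: bottleneck 2, flow now 2.
Augment Well→x2→x4→x7→Ref: bottleneck 7, flow now 9.
Augment Well→x2→x5→x8→Ref: bottleneck 7, flow now 16.
Augment Well→x3→x5→x8→Ref: bottleneck 1, flow now 17.
No augmenting path remains; maximum flow = 17.
In the residual graph, reachable from Well: {Well, x1, x2, x3, x4, x5, x6, x7, x8}.
Min-cut edges: x7→Ref (9), x8→Ref (8); capacity 9 + 8 = 17.
This cut is saturated, so no flow can exceed 17.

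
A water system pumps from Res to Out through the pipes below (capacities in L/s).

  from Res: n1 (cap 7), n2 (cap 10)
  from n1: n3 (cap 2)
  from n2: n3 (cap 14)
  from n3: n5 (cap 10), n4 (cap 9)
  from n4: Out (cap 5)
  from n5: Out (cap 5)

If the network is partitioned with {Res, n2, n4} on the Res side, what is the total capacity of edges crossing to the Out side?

26

Edges leaving {Res, n2, n4}: Res→n1 (7), n2→n3 (14), n4→Out (5).
Cut capacity = 7 + 14 + 5 = 26.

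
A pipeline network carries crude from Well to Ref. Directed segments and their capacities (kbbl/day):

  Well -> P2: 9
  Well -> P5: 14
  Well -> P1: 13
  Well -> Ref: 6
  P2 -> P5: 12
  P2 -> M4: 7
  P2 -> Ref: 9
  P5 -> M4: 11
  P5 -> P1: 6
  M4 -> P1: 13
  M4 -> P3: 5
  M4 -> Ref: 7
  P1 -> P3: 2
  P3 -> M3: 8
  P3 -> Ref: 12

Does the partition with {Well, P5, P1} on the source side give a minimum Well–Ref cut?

Given cut capacity: 9 + 6 + 11 + 2 = 28.
Augment Well→Ref: bottleneck 6, flow now 6.
Augment Well→P2→Ref: bottleneck 9, flow now 15.
Augment Well→P5→M4→Ref: bottleneck 7, flow now 22.
Augment Well→P1→P3→Ref: bottleneck 2, flow now 24.
Augment Well→P5→M4→P3→Ref: bottleneck 4, flow now 28.
No augmenting path remains; maximum flow = 28.
Cut capacity 28 equals the max flow, so it is a minimum cut.

Yes — it is a minimum cut (capacity 28).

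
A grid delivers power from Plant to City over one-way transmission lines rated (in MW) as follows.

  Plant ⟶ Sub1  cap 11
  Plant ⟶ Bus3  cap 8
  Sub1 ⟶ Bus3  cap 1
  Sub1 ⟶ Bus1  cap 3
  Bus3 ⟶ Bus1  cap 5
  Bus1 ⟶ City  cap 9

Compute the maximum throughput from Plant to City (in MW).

Augment Plant→Sub1→Bus1→City: bottleneck 3, flow now 3.
Augment Plant→Bus3→Bus1→City: bottleneck 5, flow now 8.
No augmenting path remains; maximum flow = 8.
In the residual graph, reachable from Plant: {Plant, Sub1, Bus3}.
Min-cut edges: Sub1→Bus1 (3), Bus3→Bus1 (5); capacity 3 + 5 = 8.
This cut is saturated, so no flow can exceed 8.

8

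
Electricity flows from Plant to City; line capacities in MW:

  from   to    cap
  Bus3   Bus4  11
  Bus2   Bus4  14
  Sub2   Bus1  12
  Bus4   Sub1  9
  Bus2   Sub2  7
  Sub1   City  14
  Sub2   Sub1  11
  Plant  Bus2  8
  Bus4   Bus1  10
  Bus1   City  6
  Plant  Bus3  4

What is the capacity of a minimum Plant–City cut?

12

Augment Plant→Bus3→Bus4→Bus1→City: bottleneck 4, flow now 4.
Augment Plant→Bus2→Sub2→Bus1→City: bottleneck 2, flow now 6.
Augment Plant→Bus2→Sub2→Sub1→City: bottleneck 5, flow now 11.
Augment Plant→Bus2→Bus4→Sub1→City: bottleneck 1, flow now 12.
No augmenting path remains; maximum flow = 12.
By max-flow min-cut, the minimum cut capacity equals the max flow.
In the residual graph, reachable from Plant: {Plant}.
Min-cut edges: Plant→Bus3 (4), Plant→Bus2 (8); capacity 4 + 8 = 12.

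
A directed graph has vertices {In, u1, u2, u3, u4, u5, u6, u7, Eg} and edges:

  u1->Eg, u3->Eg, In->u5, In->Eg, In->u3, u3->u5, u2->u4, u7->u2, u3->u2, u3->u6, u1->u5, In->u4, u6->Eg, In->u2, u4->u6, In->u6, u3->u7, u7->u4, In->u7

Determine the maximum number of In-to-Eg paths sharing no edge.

Assign every edge capacity 1; by Menger, the answer equals the max flow.
Path In→Eg (+1); total 1.
Path In→u3→Eg (+1); total 2.
Path In→u6→Eg (+1); total 3.
No residual In→Eg path; max flow = 3.
Certifying cut of size 3: {In→Eg, In→u3, u6→Eg}.

3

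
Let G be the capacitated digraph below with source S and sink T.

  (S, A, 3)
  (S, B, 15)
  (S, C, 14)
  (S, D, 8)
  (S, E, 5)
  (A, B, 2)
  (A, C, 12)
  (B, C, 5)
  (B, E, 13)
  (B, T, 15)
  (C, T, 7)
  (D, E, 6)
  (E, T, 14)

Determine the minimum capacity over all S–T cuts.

Augment S→B→T: bottleneck 15, flow now 15.
Augment S→C→T: bottleneck 7, flow now 22.
Augment S→E→T: bottleneck 5, flow now 27.
Augment S→D→E→T: bottleneck 6, flow now 33.
Augment S→A→B→E→T: bottleneck 2, flow now 35.
No augmenting path remains; maximum flow = 35.
By max-flow min-cut, the minimum cut capacity equals the max flow.
In the residual graph, reachable from S: {S, A, C, D}.
Min-cut edges: S→B (15), S→E (5), A→B (2), C→T (7), D→E (6); capacity 15 + 5 + 2 + 7 + 6 = 35.

35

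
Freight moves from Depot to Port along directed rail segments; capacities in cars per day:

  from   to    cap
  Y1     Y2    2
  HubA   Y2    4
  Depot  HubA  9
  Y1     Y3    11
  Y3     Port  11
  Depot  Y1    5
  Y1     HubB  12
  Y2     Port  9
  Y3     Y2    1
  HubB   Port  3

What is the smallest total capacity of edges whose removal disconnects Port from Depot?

Augment Depot→HubA→Y2→Port: bottleneck 4, flow now 4.
Augment Depot→Y1→Y2→Port: bottleneck 2, flow now 6.
Augment Depot→Y1→HubB→Port: bottleneck 3, flow now 9.
No augmenting path remains; maximum flow = 9.
By max-flow min-cut, the minimum cut capacity equals the max flow.
In the residual graph, reachable from Depot: {Depot, HubA}.
Min-cut edges: Depot→Y1 (5), HubA→Y2 (4); capacity 5 + 4 = 9.

9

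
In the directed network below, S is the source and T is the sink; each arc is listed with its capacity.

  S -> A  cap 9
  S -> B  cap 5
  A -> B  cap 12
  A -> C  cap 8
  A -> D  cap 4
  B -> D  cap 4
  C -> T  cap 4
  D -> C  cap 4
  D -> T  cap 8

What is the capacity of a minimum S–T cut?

12

Augment S→A→C→T: bottleneck 4, flow now 4.
Augment S→A→D→T: bottleneck 4, flow now 8.
Augment S→B→D→T: bottleneck 4, flow now 12.
No augmenting path remains; maximum flow = 12.
By max-flow min-cut, the minimum cut capacity equals the max flow.
In the residual graph, reachable from S: {S, A, B, C}.
Min-cut edges: A→D (4), B→D (4), C→T (4); capacity 4 + 4 + 4 = 12.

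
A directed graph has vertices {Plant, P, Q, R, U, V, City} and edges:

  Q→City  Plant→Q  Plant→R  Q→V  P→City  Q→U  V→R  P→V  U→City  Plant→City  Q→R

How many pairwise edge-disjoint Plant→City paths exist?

Assign every edge capacity 1; by Menger, the answer equals the max flow.
Path Plant→City (+1); total 1.
Path Plant→Q→City (+1); total 2.
No residual Plant→City path; max flow = 2.
Certifying cut of size 2: {Plant→City, Plant→Q}.

2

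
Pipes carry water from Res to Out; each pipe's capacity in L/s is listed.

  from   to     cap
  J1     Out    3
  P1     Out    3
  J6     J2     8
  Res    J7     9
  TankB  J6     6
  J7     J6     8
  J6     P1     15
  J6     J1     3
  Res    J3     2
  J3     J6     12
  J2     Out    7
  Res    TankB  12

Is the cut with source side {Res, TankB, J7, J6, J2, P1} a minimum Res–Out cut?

No — its capacity is 15, but the minimum cut has capacity 13.

Given cut capacity: 2 + 3 + 7 + 3 = 15.
Augment Res→TankB→J6→J1→Out: bottleneck 3, flow now 3.
Augment Res→TankB→J6→J2→Out: bottleneck 3, flow now 6.
Augment Res→J3→J6→J2→Out: bottleneck 2, flow now 8.
Augment Res→J7→J6→J2→Out: bottleneck 2, flow now 10.
Augment Res→J7→J6→P1→Out: bottleneck 3, flow now 13.
No augmenting path remains; maximum flow = 13.
In the residual graph, reachable from Res: {Res, TankB, J3, J7, J6, J2, P1}.
Min-cut edges: J6→J1 (3), J2→Out (7), P1→Out (3); capacity 3 + 7 + 3 = 13.
Cut capacity 15 exceeds the max flow 13, so it is not minimum.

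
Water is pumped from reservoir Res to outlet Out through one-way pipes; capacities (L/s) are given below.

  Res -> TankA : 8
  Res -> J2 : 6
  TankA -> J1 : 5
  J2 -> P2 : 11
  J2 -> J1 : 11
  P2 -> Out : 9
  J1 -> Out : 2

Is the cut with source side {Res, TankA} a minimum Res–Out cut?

Given cut capacity: 6 + 5 = 11.
Augment Res→TankA→J1→Out: bottleneck 2, flow now 2.
Augment Res→J2→P2→Out: bottleneck 6, flow now 8.
No augmenting path remains; maximum flow = 8.
In the residual graph, reachable from Res: {Res, TankA, J1}.
Min-cut edges: Res→J2 (6), J1→Out (2); capacity 6 + 2 = 8.
Cut capacity 11 exceeds the max flow 8, so it is not minimum.

No — its capacity is 11, but the minimum cut has capacity 8.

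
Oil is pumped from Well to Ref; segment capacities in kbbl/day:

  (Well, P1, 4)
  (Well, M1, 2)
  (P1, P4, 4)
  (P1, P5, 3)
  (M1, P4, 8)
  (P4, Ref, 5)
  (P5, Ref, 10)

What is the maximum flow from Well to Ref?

6

Augment Well→P1→P4→Ref: bottleneck 4, flow now 4.
Augment Well→M1→P4→Ref: bottleneck 1, flow now 5.
Augment Well→M1→P4→P1→P5→Ref: bottleneck 1, flow now 6. (uses reverse residual edge)
No augmenting path remains; maximum flow = 6.
In the residual graph, reachable from Well: {Well}.
Min-cut edges: Well→P1 (4), Well→M1 (2); capacity 4 + 2 = 6.
This cut is saturated, so no flow can exceed 6.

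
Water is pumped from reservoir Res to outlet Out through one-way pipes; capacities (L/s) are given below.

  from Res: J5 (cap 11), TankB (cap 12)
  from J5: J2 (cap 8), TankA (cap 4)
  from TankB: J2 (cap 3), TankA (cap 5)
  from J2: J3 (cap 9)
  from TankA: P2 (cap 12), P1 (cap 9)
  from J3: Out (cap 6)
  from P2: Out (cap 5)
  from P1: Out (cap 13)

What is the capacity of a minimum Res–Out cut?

Augment Res→J5→J2→J3→Out: bottleneck 6, flow now 6.
Augment Res→J5→TankA→P2→Out: bottleneck 4, flow now 10.
Augment Res→TankB→TankA→P2→Out: bottleneck 1, flow now 11.
Augment Res→TankB→TankA→P1→Out: bottleneck 4, flow now 15.
No augmenting path remains; maximum flow = 15.
By max-flow min-cut, the minimum cut capacity equals the max flow.
In the residual graph, reachable from Res: {Res, J5, TankB, J2, J3}.
Min-cut edges: J5→TankA (4), TankB→TankA (5), J3→Out (6); capacity 4 + 5 + 6 = 15.

15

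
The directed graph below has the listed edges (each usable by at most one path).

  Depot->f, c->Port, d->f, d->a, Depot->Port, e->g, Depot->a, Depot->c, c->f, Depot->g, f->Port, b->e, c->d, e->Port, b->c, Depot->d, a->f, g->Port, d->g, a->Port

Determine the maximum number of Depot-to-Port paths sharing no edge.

Assign every edge capacity 1; by Menger, the answer equals the max flow.
Path Depot→Port (+1); total 1.
Path Depot→a→Port (+1); total 2.
Path Depot→c→Port (+1); total 3.
Path Depot→f→Port (+1); total 4.
Path Depot→g→Port (+1); total 5.
No residual Depot→Port path; max flow = 5.
Certifying cut of size 5: {Depot→Port, Depot→c, a→Port, f→Port, g→Port}.

5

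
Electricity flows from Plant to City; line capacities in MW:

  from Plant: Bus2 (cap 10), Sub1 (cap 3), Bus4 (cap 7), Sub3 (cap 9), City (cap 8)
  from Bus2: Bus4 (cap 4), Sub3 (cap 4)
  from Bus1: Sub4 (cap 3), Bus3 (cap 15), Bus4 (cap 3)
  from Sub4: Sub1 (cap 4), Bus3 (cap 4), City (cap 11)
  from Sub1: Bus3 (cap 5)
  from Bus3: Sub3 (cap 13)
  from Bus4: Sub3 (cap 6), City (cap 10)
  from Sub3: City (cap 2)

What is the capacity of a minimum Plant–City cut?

20

Augment Plant→City: bottleneck 8, flow now 8.
Augment Plant→Bus4→City: bottleneck 7, flow now 15.
Augment Plant→Sub3→City: bottleneck 2, flow now 17.
Augment Plant→Bus2→Bus4→City: bottleneck 3, flow now 20.
No augmenting path remains; maximum flow = 20.
By max-flow min-cut, the minimum cut capacity equals the max flow.
In the residual graph, reachable from Plant: {Plant, Bus2, Sub1, Bus3, Bus4, Sub3}.
Min-cut edges: Plant→City (8), Bus4→City (10), Sub3→City (2); capacity 8 + 10 + 2 = 20.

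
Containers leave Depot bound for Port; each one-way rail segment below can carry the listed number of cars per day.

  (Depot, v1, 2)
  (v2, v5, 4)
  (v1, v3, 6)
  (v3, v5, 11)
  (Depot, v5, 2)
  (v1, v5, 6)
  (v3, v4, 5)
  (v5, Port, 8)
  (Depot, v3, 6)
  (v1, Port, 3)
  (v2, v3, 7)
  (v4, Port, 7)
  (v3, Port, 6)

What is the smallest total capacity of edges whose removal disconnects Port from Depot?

10

Augment Depot→v1→Port: bottleneck 2, flow now 2.
Augment Depot→v3→Port: bottleneck 6, flow now 8.
Augment Depot→v5→Port: bottleneck 2, flow now 10.
No augmenting path remains; maximum flow = 10.
By max-flow min-cut, the minimum cut capacity equals the max flow.
In the residual graph, reachable from Depot: {Depot}.
Min-cut edges: Depot→v1 (2), Depot→v3 (6), Depot→v5 (2); capacity 2 + 6 + 2 = 10.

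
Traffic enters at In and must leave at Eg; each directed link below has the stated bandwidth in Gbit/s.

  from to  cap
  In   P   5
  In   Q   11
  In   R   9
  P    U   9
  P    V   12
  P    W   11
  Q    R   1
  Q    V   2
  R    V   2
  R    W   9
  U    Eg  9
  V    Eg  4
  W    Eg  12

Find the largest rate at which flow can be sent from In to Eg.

17

Augment In→P→U→Eg: bottleneck 5, flow now 5.
Augment In→Q→V→Eg: bottleneck 2, flow now 7.
Augment In→R→V→Eg: bottleneck 2, flow now 9.
Augment In→R→W→Eg: bottleneck 7, flow now 16.
Augment In→Q→R→W→Eg: bottleneck 1, flow now 17.
No augmenting path remains; maximum flow = 17.
In the residual graph, reachable from In: {In, Q}.
Min-cut edges: In→P (5), In→R (9), Q→R (1), Q→V (2); capacity 5 + 9 + 1 + 2 = 17.
This cut is saturated, so no flow can exceed 17.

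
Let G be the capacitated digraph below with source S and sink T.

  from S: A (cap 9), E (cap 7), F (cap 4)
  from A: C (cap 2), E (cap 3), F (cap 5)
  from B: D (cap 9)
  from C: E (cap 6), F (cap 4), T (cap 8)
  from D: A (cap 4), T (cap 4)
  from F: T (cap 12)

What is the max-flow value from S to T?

Augment S→F→T: bottleneck 4, flow now 4.
Augment S→A→C→T: bottleneck 2, flow now 6.
Augment S→A→F→T: bottleneck 5, flow now 11.
No augmenting path remains; maximum flow = 11.
In the residual graph, reachable from S: {S, A, E}.
Min-cut edges: S→F (4), A→C (2), A→F (5); capacity 4 + 2 + 5 = 11.
This cut is saturated, so no flow can exceed 11.

11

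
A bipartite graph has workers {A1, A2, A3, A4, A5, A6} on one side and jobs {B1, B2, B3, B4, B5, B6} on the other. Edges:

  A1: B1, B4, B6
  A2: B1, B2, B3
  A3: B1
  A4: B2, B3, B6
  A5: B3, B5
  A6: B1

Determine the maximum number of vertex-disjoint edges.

Unit-capacity flow: source→left, listed edges, right→sink; max matching = max flow.
Augmenting path A1→B1 (+1); matched 1.
Augmenting path A2→B2 (+1); matched 2.
Augmenting path A4→B3 (+1); matched 3.
Augmenting path A5→B5 (+1); matched 4.
Augmenting path A3→B1→A1→B4 (+1); matched 5.
No augmenting path remains; maximum matching = 5.
König certificate: {A1, A2, A4, A5, B1} is a vertex cover of size 5 (every listed pair touches it), so no matching can be larger.

5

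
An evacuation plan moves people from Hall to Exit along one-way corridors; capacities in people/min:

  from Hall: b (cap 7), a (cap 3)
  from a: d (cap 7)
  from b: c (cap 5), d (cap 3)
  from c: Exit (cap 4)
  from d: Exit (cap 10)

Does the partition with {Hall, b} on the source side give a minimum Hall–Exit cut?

Given cut capacity: 3 + 5 + 3 = 11.
Augment Hall→a→d→Exit: bottleneck 3, flow now 3.
Augment Hall→b→c→Exit: bottleneck 4, flow now 7.
Augment Hall→b→d→Exit: bottleneck 3, flow now 10.
No augmenting path remains; maximum flow = 10.
In the residual graph, reachable from Hall: {Hall}.
Min-cut edges: Hall→a (3), Hall→b (7); capacity 3 + 7 = 10.
Cut capacity 11 exceeds the max flow 10, so it is not minimum.

No — its capacity is 11, but the minimum cut has capacity 10.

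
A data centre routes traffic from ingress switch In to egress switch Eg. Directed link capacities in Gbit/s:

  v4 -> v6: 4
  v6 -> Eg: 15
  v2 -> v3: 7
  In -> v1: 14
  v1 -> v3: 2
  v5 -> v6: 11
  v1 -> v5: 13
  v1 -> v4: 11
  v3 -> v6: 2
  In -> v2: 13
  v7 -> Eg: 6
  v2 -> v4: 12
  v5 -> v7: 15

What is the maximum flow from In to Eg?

19

Augment In→v1→v3→v6→Eg: bottleneck 2, flow now 2.
Augment In→v1→v4→v6→Eg: bottleneck 4, flow now 6.
Augment In→v1→v5→v6→Eg: bottleneck 8, flow now 14.
Augment In→v2→v3→v1→v5→v6→Eg: bottleneck 1, flow now 15. (uses reverse residual edge)
Augment In→v2→v3→v1→v5→v7→Eg: bottleneck 1, flow now 16. (uses reverse residual edge)
Augment In→v2→v4→v1→v5→v7→Eg: bottleneck 3, flow now 19. (uses reverse residual edge)
No augmenting path remains; maximum flow = 19.
In the residual graph, reachable from In: {In, v1, v2, v3, v4}.
Min-cut edges: v1→v5 (13), v3→v6 (2), v4→v6 (4); capacity 13 + 2 + 4 = 19.
This cut is saturated, so no flow can exceed 19.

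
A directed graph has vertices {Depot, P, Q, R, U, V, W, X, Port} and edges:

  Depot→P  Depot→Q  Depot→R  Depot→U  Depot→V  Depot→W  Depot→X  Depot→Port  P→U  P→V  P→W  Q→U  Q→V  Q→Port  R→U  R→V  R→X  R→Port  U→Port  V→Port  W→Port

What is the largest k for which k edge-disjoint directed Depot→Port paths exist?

6

Assign every edge capacity 1; by Menger, the answer equals the max flow.
Path Depot→Port (+1); total 1.
Path Depot→Q→Port (+1); total 2.
Path Depot→R→Port (+1); total 3.
Path Depot→U→Port (+1); total 4.
Path Depot→V→Port (+1); total 5.
Path Depot→W→Port (+1); total 6.
No residual Depot→Port path; max flow = 6.
Certifying cut of size 6: {Depot→Port, Depot→Q, Depot→R, U→Port, V→Port, W→Port}.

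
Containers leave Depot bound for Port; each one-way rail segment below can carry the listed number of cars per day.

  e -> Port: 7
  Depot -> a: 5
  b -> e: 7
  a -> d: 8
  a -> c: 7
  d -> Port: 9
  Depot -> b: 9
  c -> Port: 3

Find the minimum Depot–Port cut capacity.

12

Augment Depot→a→c→Port: bottleneck 3, flow now 3.
Augment Depot→a→d→Port: bottleneck 2, flow now 5.
Augment Depot→b→e→Port: bottleneck 7, flow now 12.
No augmenting path remains; maximum flow = 12.
By max-flow min-cut, the minimum cut capacity equals the max flow.
In the residual graph, reachable from Depot: {Depot, b}.
Min-cut edges: Depot→a (5), b→e (7); capacity 5 + 7 = 12.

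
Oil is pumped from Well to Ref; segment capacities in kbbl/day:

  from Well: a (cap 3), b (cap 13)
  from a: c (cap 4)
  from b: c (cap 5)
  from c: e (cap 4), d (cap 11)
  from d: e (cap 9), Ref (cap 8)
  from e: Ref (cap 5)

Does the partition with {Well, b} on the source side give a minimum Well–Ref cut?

Given cut capacity: 3 + 5 = 8.
Augment Well→a→c→d→Ref: bottleneck 3, flow now 3.
Augment Well→b→c→d→Ref: bottleneck 5, flow now 8.
No augmenting path remains; maximum flow = 8.
Cut capacity 8 equals the max flow, so it is a minimum cut.

Yes — it is a minimum cut (capacity 8).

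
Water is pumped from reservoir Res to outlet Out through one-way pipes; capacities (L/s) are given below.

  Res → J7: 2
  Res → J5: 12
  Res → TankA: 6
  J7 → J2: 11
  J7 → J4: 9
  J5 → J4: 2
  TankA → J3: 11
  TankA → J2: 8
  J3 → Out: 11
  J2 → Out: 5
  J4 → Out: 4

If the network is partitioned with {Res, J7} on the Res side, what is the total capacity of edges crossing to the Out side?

Edges leaving {Res, J7}: Res→J5 (12), Res→TankA (6), J7→J2 (11), J7→J4 (9).
Cut capacity = 12 + 6 + 11 + 9 = 38.

38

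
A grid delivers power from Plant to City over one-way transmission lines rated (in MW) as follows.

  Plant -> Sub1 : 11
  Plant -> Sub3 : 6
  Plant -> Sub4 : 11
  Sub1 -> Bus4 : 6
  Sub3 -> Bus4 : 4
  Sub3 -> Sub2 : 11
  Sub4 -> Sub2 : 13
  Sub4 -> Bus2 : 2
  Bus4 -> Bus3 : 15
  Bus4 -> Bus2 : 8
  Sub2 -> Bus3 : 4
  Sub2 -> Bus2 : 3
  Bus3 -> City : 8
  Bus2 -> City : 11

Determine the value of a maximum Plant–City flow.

Augment Plant→Sub4→Bus2→City: bottleneck 2, flow now 2.
Augment Plant→Sub1→Bus4→Bus3→City: bottleneck 6, flow now 8.
Augment Plant→Sub3→Bus4→Bus3→City: bottleneck 2, flow now 10.
Augment Plant→Sub3→Bus4→Bus2→City: bottleneck 2, flow now 12.
Augment Plant→Sub3→Sub2→Bus2→City: bottleneck 2, flow now 14.
Augment Plant→Sub4→Sub2→Bus2→City: bottleneck 1, flow now 15.
Augment Plant→Sub4→Sub2→Bus3→Bus4→Bus2→City: bottleneck 4, flow now 19. (uses reverse residual edge)
No augmenting path remains; maximum flow = 19.
In the residual graph, reachable from Plant: {Plant, Sub1, Sub3, Sub4, Sub2}.
Min-cut edges: Sub1→Bus4 (6), Sub3→Bus4 (4), Sub4→Bus2 (2), Sub2→Bus3 (4), Sub2→Bus2 (3); capacity 6 + 4 + 2 + 4 + 3 = 19.
This cut is saturated, so no flow can exceed 19.

19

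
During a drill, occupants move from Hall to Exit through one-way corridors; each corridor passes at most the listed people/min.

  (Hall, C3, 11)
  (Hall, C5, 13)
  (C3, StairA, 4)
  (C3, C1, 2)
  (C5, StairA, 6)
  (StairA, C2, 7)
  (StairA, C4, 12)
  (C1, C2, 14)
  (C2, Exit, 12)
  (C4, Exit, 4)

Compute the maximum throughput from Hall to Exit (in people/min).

12

Augment Hall→C3→StairA→C2→Exit: bottleneck 4, flow now 4.
Augment Hall→C3→C1→C2→Exit: bottleneck 2, flow now 6.
Augment Hall→C5→StairA→C2→Exit: bottleneck 3, flow now 9.
Augment Hall→C5→StairA→C4→Exit: bottleneck 3, flow now 12.
No augmenting path remains; maximum flow = 12.
In the residual graph, reachable from Hall: {Hall, C3, C5}.
Min-cut edges: C3→StairA (4), C3→C1 (2), C5→StairA (6); capacity 4 + 2 + 6 = 12.
This cut is saturated, so no flow can exceed 12.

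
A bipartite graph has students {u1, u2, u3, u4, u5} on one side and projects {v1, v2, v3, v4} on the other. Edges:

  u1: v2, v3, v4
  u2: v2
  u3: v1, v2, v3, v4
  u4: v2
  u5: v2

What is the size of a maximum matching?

3

Unit-capacity flow: source→left, listed edges, right→sink; max matching = max flow.
Augmenting path u1→v2 (+1); matched 1.
Augmenting path u3→v1 (+1); matched 2.
Augmenting path u2→v2→u1→v3 (+1); matched 3.
No augmenting path remains; maximum matching = 3.
König certificate: {u1, u3, v2} is a vertex cover of size 3 (every listed pair touches it), so no matching can be larger.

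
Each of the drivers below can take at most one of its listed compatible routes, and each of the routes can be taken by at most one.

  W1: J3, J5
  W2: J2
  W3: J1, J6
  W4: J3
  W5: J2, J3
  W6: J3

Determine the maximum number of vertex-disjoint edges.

Unit-capacity flow: source→left, listed edges, right→sink; max matching = max flow.
Augmenting path W1→J3 (+1); matched 1.
Augmenting path W2→J2 (+1); matched 2.
Augmenting path W3→J1 (+1); matched 3.
Augmenting path W4→J3→W1→J5 (+1); matched 4.
No augmenting path remains; maximum matching = 4.
König certificate: {W1, W3, J2, J3} is a vertex cover of size 4 (every listed pair touches it), so no matching can be larger.

4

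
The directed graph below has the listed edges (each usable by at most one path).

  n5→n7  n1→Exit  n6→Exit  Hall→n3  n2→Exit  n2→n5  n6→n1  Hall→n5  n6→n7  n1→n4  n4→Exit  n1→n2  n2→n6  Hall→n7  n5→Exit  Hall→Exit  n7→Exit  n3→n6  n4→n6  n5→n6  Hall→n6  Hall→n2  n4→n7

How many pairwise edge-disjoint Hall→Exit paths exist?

6

Assign every edge capacity 1; by Menger, the answer equals the max flow.
Path Hall→Exit (+1); total 1.
Path Hall→n2→Exit (+1); total 2.
Path Hall→n5→Exit (+1); total 3.
Path Hall→n6→Exit (+1); total 4.
Path Hall→n7→Exit (+1); total 5.
Path Hall→n3→n6→n1→Exit (+1); total 6.
No residual Hall→Exit path; max flow = 6.
Certifying cut of size 6: {Hall→Exit, Hall→n2, Hall→n3, Hall→n5, Hall→n6, Hall→n7}.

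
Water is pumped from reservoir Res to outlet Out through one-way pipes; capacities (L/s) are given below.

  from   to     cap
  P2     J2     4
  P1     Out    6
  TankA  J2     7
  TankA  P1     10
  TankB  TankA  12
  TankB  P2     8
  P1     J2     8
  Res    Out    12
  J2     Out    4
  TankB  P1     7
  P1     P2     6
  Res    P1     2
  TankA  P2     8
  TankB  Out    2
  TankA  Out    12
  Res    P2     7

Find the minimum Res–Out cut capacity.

Augment Res→Out: bottleneck 12, flow now 12.
Augment Res→P1→Out: bottleneck 2, flow now 14.
Augment Res→P2→J2→Out: bottleneck 4, flow now 18.
No augmenting path remains; maximum flow = 18.
By max-flow min-cut, the minimum cut capacity equals the max flow.
In the residual graph, reachable from Res: {Res, P2}.
Min-cut edges: Res→P1 (2), Res→Out (12), P2→J2 (4); capacity 2 + 12 + 4 = 18.

18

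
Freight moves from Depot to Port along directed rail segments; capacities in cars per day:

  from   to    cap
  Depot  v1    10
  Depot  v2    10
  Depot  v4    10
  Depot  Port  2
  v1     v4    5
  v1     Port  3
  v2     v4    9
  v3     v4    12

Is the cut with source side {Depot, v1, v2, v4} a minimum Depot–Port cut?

Yes — it is a minimum cut (capacity 5).

Given cut capacity: 2 + 3 = 5.
Augment Depot→Port: bottleneck 2, flow now 2.
Augment Depot→v1→Port: bottleneck 3, flow now 5.
No augmenting path remains; maximum flow = 5.
Cut capacity 5 equals the max flow, so it is a minimum cut.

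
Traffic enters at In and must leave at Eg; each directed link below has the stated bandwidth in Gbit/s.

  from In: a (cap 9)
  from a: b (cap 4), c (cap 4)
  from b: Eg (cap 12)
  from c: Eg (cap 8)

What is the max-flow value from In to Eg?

Augment In→a→b→Eg: bottleneck 4, flow now 4.
Augment In→a→c→Eg: bottleneck 4, flow now 8.
No augmenting path remains; maximum flow = 8.
In the residual graph, reachable from In: {In, a}.
Min-cut edges: a→b (4), a→c (4); capacity 4 + 4 = 8.
This cut is saturated, so no flow can exceed 8.

8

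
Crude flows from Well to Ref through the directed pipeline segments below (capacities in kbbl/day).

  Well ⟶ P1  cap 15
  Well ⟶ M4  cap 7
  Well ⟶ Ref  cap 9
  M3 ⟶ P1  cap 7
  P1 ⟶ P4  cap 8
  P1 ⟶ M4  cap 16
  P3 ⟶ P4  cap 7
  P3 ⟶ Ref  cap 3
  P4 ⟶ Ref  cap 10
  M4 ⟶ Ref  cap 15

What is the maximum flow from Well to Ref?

31

Augment Well→Ref: bottleneck 9, flow now 9.
Augment Well→M4→Ref: bottleneck 7, flow now 16.
Augment Well→P1→P4→Ref: bottleneck 8, flow now 24.
Augment Well→P1→M4→Ref: bottleneck 7, flow now 31.
No augmenting path remains; maximum flow = 31.
In the residual graph, reachable from Well: {Well}.
Min-cut edges: Well→P1 (15), Well→M4 (7), Well→Ref (9); capacity 15 + 7 + 9 = 31.
This cut is saturated, so no flow can exceed 31.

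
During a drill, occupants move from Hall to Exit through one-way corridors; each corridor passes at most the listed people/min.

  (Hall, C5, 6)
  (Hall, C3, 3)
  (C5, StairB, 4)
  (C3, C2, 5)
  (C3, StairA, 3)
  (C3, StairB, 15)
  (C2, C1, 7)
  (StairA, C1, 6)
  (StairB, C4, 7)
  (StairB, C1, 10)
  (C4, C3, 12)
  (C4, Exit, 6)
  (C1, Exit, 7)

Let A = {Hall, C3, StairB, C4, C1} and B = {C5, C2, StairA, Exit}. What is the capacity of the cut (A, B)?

Edges leaving {Hall, C3, StairB, C4, C1}: Hall→C5 (6), C3→C2 (5), C3→StairA (3), C4→Exit (6), C1→Exit (7).
Cut capacity = 6 + 5 + 3 + 6 + 7 = 27.

27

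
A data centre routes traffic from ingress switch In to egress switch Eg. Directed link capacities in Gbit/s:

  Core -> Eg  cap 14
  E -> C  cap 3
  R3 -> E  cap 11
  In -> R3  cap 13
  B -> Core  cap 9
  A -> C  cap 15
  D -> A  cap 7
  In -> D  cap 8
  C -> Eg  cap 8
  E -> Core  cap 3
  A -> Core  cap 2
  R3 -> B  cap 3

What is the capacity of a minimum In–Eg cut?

Augment In→R3→E→Core→Eg: bottleneck 3, flow now 3.
Augment In→R3→E→C→Eg: bottleneck 3, flow now 6.
Augment In→R3→B→Core→Eg: bottleneck 3, flow now 9.
Augment In→D→A→Core→Eg: bottleneck 2, flow now 11.
Augment In→D→A→C→Eg: bottleneck 5, flow now 16.
No augmenting path remains; maximum flow = 16.
By max-flow min-cut, the minimum cut capacity equals the max flow.
In the residual graph, reachable from In: {In, R3, D, E}.
Min-cut edges: R3→B (3), D→A (7), E→Core (3), E→C (3); capacity 3 + 7 + 3 + 3 = 16.

16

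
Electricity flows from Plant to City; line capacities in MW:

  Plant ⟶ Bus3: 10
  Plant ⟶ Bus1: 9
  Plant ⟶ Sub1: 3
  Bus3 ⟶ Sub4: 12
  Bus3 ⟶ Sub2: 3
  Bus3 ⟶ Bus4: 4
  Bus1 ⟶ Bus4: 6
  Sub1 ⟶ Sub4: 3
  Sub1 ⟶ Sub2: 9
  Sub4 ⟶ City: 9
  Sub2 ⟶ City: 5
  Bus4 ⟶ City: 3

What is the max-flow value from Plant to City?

16

Augment Plant→Bus3→Sub4→City: bottleneck 9, flow now 9.
Augment Plant→Bus3→Sub2→City: bottleneck 1, flow now 10.
Augment Plant→Bus1→Bus4→City: bottleneck 3, flow now 13.
Augment Plant→Sub1→Sub2→City: bottleneck 3, flow now 16.
No augmenting path remains; maximum flow = 16.
In the residual graph, reachable from Plant: {Plant, Bus1, Bus4}.
Min-cut edges: Plant→Bus3 (10), Plant→Sub1 (3), Bus4→City (3); capacity 10 + 3 + 3 = 16.
This cut is saturated, so no flow can exceed 16.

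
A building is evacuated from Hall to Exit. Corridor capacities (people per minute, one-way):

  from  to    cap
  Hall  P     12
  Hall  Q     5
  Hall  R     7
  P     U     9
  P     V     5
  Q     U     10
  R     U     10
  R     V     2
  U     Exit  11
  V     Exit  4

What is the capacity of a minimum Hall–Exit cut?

Augment Hall→P→U→Exit: bottleneck 9, flow now 9.
Augment Hall→P→V→Exit: bottleneck 3, flow now 12.
Augment Hall→Q→U→Exit: bottleneck 2, flow now 14.
Augment Hall→R→V→Exit: bottleneck 1, flow now 15.
No augmenting path remains; maximum flow = 15.
By max-flow min-cut, the minimum cut capacity equals the max flow.
In the residual graph, reachable from Hall: {Hall, P, Q, R, U, V}.
Min-cut edges: U→Exit (11), V→Exit (4); capacity 11 + 4 = 15.

15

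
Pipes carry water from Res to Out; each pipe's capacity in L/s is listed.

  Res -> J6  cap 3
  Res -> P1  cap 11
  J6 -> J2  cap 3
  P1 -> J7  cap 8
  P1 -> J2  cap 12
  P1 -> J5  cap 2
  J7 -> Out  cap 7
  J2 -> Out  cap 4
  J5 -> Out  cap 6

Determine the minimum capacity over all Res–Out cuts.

13

Augment Res→J6→J2→Out: bottleneck 3, flow now 3.
Augment Res→P1→J7→Out: bottleneck 7, flow now 10.
Augment Res→P1→J2→Out: bottleneck 1, flow now 11.
Augment Res→P1→J5→Out: bottleneck 2, flow now 13.
No augmenting path remains; maximum flow = 13.
By max-flow min-cut, the minimum cut capacity equals the max flow.
In the residual graph, reachable from Res: {Res, J6, P1, J7, J2}.
Min-cut edges: P1→J5 (2), J7→Out (7), J2→Out (4); capacity 2 + 7 + 4 = 13.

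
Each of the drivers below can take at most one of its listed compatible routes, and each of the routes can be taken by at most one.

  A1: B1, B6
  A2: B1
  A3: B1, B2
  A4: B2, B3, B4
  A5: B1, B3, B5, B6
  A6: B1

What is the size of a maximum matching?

Unit-capacity flow: source→left, listed edges, right→sink; max matching = max flow.
Augmenting path A1→B1 (+1); matched 1.
Augmenting path A3→B2 (+1); matched 2.
Augmenting path A4→B3 (+1); matched 3.
Augmenting path A5→B5 (+1); matched 4.
Augmenting path A2→B1→A1→B6 (+1); matched 5.
No augmenting path remains; maximum matching = 5.
König certificate: {A1, A3, A4, A5, B1} is a vertex cover of size 5 (every listed pair touches it), so no matching can be larger.

5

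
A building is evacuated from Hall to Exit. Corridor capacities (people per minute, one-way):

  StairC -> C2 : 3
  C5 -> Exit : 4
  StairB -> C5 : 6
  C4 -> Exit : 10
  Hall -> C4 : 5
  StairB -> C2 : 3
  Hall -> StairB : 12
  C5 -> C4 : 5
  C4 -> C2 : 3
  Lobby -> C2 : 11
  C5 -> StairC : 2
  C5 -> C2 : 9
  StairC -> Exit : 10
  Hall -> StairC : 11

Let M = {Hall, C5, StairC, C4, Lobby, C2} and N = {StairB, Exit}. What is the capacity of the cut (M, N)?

Edges leaving {Hall, C5, StairC, C4, Lobby, C2}: Hall→StairB (12), C5→Exit (4), StairC→Exit (10), C4→Exit (10).
Cut capacity = 12 + 4 + 10 + 10 = 36.

36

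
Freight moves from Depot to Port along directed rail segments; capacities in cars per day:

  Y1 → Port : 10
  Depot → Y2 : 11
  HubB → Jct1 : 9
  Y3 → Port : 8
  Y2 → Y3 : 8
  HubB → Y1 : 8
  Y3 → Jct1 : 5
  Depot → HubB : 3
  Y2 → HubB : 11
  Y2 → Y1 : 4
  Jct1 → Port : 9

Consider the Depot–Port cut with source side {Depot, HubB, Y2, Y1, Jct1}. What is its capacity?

Edges leaving {Depot, HubB, Y2, Y1, Jct1}: Y2→Y3 (8), Y1→Port (10), Jct1→Port (9).
Cut capacity = 8 + 10 + 9 = 27.

27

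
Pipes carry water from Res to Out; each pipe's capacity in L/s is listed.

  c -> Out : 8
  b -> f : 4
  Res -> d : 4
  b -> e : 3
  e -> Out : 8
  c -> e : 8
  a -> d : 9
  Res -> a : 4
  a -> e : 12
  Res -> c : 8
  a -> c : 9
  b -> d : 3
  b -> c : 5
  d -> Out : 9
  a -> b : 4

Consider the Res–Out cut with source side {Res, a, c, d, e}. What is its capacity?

29

Edges leaving {Res, a, c, d, e}: a→b (4), c→Out (8), d→Out (9), e→Out (8).
Cut capacity = 4 + 8 + 9 + 8 = 29.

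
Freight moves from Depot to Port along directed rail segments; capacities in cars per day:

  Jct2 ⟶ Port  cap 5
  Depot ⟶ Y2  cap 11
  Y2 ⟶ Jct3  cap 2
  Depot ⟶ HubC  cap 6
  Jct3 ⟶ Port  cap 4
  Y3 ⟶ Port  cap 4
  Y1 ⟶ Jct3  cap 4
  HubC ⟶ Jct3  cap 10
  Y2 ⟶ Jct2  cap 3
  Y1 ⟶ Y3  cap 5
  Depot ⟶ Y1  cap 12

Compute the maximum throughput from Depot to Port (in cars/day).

Augment Depot→Y1→Jct3→Port: bottleneck 4, flow now 4.
Augment Depot→Y1→Y3→Port: bottleneck 4, flow now 8.
Augment Depot→Y2→Jct2→Port: bottleneck 3, flow now 11.
No augmenting path remains; maximum flow = 11.
In the residual graph, reachable from Depot: {Depot, Y1, HubC, Y2, Jct3, Y3}.
Min-cut edges: Y2→Jct2 (3), Jct3→Port (4), Y3→Port (4); capacity 3 + 4 + 4 = 11.
This cut is saturated, so no flow can exceed 11.

11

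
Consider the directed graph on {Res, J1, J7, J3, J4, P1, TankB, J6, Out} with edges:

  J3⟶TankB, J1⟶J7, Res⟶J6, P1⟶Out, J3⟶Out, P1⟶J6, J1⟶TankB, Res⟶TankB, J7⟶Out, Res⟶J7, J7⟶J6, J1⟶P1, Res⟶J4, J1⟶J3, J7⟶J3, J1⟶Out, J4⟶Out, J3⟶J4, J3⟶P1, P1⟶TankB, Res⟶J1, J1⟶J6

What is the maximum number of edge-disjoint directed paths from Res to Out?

3

Assign every edge capacity 1; by Menger, the answer equals the max flow.
Path Res→J1→Out (+1); total 1.
Path Res→J7→Out (+1); total 2.
Path Res→J4→Out (+1); total 3.
No residual Res→Out path; max flow = 3.
Certifying cut of size 3: {Res→J1, Res→J4, Res→J7}.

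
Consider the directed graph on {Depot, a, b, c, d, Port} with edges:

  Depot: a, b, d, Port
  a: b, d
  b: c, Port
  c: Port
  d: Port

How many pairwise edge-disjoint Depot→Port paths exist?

Assign every edge capacity 1; by Menger, the answer equals the max flow.
Path Depot→Port (+1); total 1.
Path Depot→b→Port (+1); total 2.
Path Depot→d→Port (+1); total 3.
Path Depot→a→b→c→Port (+1); total 4.
No residual Depot→Port path; max flow = 4.
Certifying cut of size 4: {Depot→Port, Depot→a, Depot→b, Depot→d}.

4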